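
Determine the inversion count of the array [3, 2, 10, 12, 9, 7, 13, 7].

Finding inversions in [3, 2, 10, 12, 9, 7, 13, 7]:

(0, 1): arr[0]=3 > arr[1]=2
(2, 4): arr[2]=10 > arr[4]=9
(2, 5): arr[2]=10 > arr[5]=7
(2, 7): arr[2]=10 > arr[7]=7
(3, 4): arr[3]=12 > arr[4]=9
(3, 5): arr[3]=12 > arr[5]=7
(3, 7): arr[3]=12 > arr[7]=7
(4, 5): arr[4]=9 > arr[5]=7
(4, 7): arr[4]=9 > arr[7]=7
(6, 7): arr[6]=13 > arr[7]=7

Total inversions: 10

The array has 10 inversion(s): (0,1), (2,4), (2,5), (2,7), (3,4), (3,5), (3,7), (4,5), (4,7), (6,7). Each pair (i,j) satisfies i < j and arr[i] > arr[j].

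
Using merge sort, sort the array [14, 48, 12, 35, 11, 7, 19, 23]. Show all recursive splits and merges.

Merge sort trace:

Split: [14, 48, 12, 35, 11, 7, 19, 23] -> [14, 48, 12, 35] and [11, 7, 19, 23]
  Split: [14, 48, 12, 35] -> [14, 48] and [12, 35]
    Split: [14, 48] -> [14] and [48]
    Merge: [14] + [48] -> [14, 48]
    Split: [12, 35] -> [12] and [35]
    Merge: [12] + [35] -> [12, 35]
  Merge: [14, 48] + [12, 35] -> [12, 14, 35, 48]
  Split: [11, 7, 19, 23] -> [11, 7] and [19, 23]
    Split: [11, 7] -> [11] and [7]
    Merge: [11] + [7] -> [7, 11]
    Split: [19, 23] -> [19] and [23]
    Merge: [19] + [23] -> [19, 23]
  Merge: [7, 11] + [19, 23] -> [7, 11, 19, 23]
Merge: [12, 14, 35, 48] + [7, 11, 19, 23] -> [7, 11, 12, 14, 19, 23, 35, 48]

Final sorted array: [7, 11, 12, 14, 19, 23, 35, 48]

The merge sort proceeds by recursively splitting the array and merging sorted halves.
After all merges, the sorted array is [7, 11, 12, 14, 19, 23, 35, 48].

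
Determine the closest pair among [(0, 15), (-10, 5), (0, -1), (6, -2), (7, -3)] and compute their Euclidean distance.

Computing all pairwise distances among 5 points:

d((0, 15), (-10, 5)) = 14.1421
d((0, 15), (0, -1)) = 16.0
d((0, 15), (6, -2)) = 18.0278
d((0, 15), (7, -3)) = 19.3132
d((-10, 5), (0, -1)) = 11.6619
d((-10, 5), (6, -2)) = 17.4642
d((-10, 5), (7, -3)) = 18.7883
d((0, -1), (6, -2)) = 6.0828
d((0, -1), (7, -3)) = 7.2801
d((6, -2), (7, -3)) = 1.4142 <-- minimum

Closest pair: (6, -2) and (7, -3) with distance 1.4142

The closest pair is (6, -2) and (7, -3) with Euclidean distance 1.4142. For 5 points, brute-force pairwise comparison is shown above. For large n, the divide-and-conquer algorithm (sort by x, recurse on halves, check the dividing strip) achieves O(n log n).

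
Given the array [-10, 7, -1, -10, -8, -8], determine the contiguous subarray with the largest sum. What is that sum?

Using Kadane's algorithm on [-10, 7, -1, -10, -8, -8]:

Scanning through the array:
Position 1 (value 7): max_ending_here = 7, max_so_far = 7
Position 2 (value -1): max_ending_here = 6, max_so_far = 7
Position 3 (value -10): max_ending_here = -4, max_so_far = 7
Position 4 (value -8): max_ending_here = -8, max_so_far = 7
Position 5 (value -8): max_ending_here = -8, max_so_far = 7

Maximum subarray: [7]
Maximum sum: 7

The maximum subarray is [7] with sum 7. This subarray runs from index 1 to index 1.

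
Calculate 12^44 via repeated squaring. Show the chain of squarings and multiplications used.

Computing 12^44 by squaring (build up from 12^1; each line after the first costs one multiplication):

12^1 = 12
12^2 = (12^1)^2 = 12^2 = 144
12^4 = (12^2)^2 = 144^2 = 20736
12^5 = 12 * 12^4 = 12 * 20736 = 248832
12^10 = (12^5)^2 = 248832^2 = 61917364224
12^11 = 12 * 12^10 = 12 * 61917364224 = 743008370688
12^22 = (12^11)^2 = 743008370688^2 = 552061438912436417593344
12^44 = (12^22)^2 = 552061438912436417593344^2 = 304771832334069766392840191887919236168953102336

Result: 304771832334069766392840191887919236168953102336
Multiplications needed: 7 (7 lines after 12^1)

12^44 = 304771832334069766392840191887919236168953102336. Using exponentiation by squaring, this requires 7 multiplications. The key idea: if the exponent is even, square the half-power; if odd, multiply by the base once.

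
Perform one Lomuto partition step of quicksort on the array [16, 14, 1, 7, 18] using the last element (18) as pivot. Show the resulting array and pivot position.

Lomuto partition with pivot = 18:

Initial array: [16, 14, 1, 7, 18]

arr[0]=16 <= 18: swap with position 0, array becomes [16, 14, 1, 7, 18]
arr[1]=14 <= 18: swap with position 1, array becomes [16, 14, 1, 7, 18]
arr[2]=1 <= 18: swap with position 2, array becomes [16, 14, 1, 7, 18]
arr[3]=7 <= 18: swap with position 3, array becomes [16, 14, 1, 7, 18]

Place pivot at position 4: [16, 14, 1, 7, 18]
Pivot position: 4

After partitioning with pivot 18, the array becomes [16, 14, 1, 7, 18]. The pivot is placed at index 4. All elements to the left of the pivot are <= 18, and all elements to the right are > 18.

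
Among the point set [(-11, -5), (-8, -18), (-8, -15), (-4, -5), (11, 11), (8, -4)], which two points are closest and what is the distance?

Computing all pairwise distances among 6 points:

d((-11, -5), (-8, -18)) = 13.3417
d((-11, -5), (-8, -15)) = 10.4403
d((-11, -5), (-4, -5)) = 7.0
d((-11, -5), (11, 11)) = 27.2029
d((-11, -5), (8, -4)) = 19.0263
d((-8, -18), (-8, -15)) = 3.0 <-- minimum
d((-8, -18), (-4, -5)) = 13.6015
d((-8, -18), (11, 11)) = 34.6699
d((-8, -18), (8, -4)) = 21.2603
d((-8, -15), (-4, -5)) = 10.7703
d((-8, -15), (11, 11)) = 32.2025
d((-8, -15), (8, -4)) = 19.4165
d((-4, -5), (11, 11)) = 21.9317
d((-4, -5), (8, -4)) = 12.0416
d((11, 11), (8, -4)) = 15.2971

Closest pair: (-8, -18) and (-8, -15) with distance 3.0

The closest pair is (-8, -18) and (-8, -15) with Euclidean distance 3.0. For 6 points, brute-force pairwise comparison is shown above. For large n, the divide-and-conquer algorithm (sort by x, recurse on halves, check the dividing strip) achieves O(n log n).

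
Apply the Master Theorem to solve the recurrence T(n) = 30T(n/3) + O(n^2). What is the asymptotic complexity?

Master Theorem for T(n) = 30T(n/3) + O(n^2):

a = 30, b = 3, c = 2
log_b(a) = log_3(30) = 3.0959

Case 1: c = 2 < log_3(30) = 3.0959
T(n) = O(n^(log_3 30))

For T(n) = 30T(n/3) + O(n^2): log_3(30) = 3.0959. This is Case 1 of the Master Theorem (c < log_b(a), work dominated by leaves), giving O(n^(log_3 30)).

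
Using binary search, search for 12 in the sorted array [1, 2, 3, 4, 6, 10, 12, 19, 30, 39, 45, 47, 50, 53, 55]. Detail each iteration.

Binary search for 12 in [1, 2, 3, 4, 6, 10, 12, 19, 30, 39, 45, 47, 50, 53, 55]:

lo=0, hi=14, mid=7, arr[mid]=19 -> 19 > 12, search left half
lo=0, hi=6, mid=3, arr[mid]=4 -> 4 < 12, search right half
lo=4, hi=6, mid=5, arr[mid]=10 -> 10 < 12, search right half
lo=6, hi=6, mid=6, arr[mid]=12 -> Found target at index 6!

Binary search finds 12 at index 6 after 4 comparisons. The search repeatedly halves the search space by comparing with the middle element.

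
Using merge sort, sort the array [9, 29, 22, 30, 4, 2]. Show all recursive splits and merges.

Merge sort trace:

Split: [9, 29, 22, 30, 4, 2] -> [9, 29, 22] and [30, 4, 2]
  Split: [9, 29, 22] -> [9] and [29, 22]
    Split: [29, 22] -> [29] and [22]
    Merge: [29] + [22] -> [22, 29]
  Merge: [9] + [22, 29] -> [9, 22, 29]
  Split: [30, 4, 2] -> [30] and [4, 2]
    Split: [4, 2] -> [4] and [2]
    Merge: [4] + [2] -> [2, 4]
  Merge: [30] + [2, 4] -> [2, 4, 30]
Merge: [9, 22, 29] + [2, 4, 30] -> [2, 4, 9, 22, 29, 30]

Final sorted array: [2, 4, 9, 22, 29, 30]

The merge sort proceeds by recursively splitting the array and merging sorted halves.
After all merges, the sorted array is [2, 4, 9, 22, 29, 30].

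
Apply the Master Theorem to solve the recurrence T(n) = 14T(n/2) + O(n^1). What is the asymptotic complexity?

Master Theorem for T(n) = 14T(n/2) + O(n^1):

a = 14, b = 2, c = 1
log_b(a) = log_2(14) = 3.8074

Case 1: c = 1 < log_2(14) = 3.8074
T(n) = O(n^(log_2 14))

For T(n) = 14T(n/2) + O(n^1): log_2(14) = 3.8074. This is Case 1 of the Master Theorem (c < log_b(a), work dominated by leaves), giving O(n^(log_2 14)).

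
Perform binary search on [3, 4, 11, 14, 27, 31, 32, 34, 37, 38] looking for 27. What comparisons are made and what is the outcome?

Binary search for 27 in [3, 4, 11, 14, 27, 31, 32, 34, 37, 38]:

lo=0, hi=9, mid=4, arr[mid]=27 -> Found target at index 4!

Binary search finds 27 at index 4 after 1 comparisons. The search repeatedly halves the search space by comparing with the middle element.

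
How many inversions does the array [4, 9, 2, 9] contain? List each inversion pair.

Finding inversions in [4, 9, 2, 9]:

(0, 2): arr[0]=4 > arr[2]=2
(1, 2): arr[1]=9 > arr[2]=2

Total inversions: 2

The array has 2 inversion(s): (0,2), (1,2). Each pair (i,j) satisfies i < j and arr[i] > arr[j].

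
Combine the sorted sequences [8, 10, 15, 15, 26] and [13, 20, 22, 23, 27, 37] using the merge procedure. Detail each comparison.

Merging process:

Compare 8 vs 13: take 8 from left. Merged: [8]
Compare 10 vs 13: take 10 from left. Merged: [8, 10]
Compare 15 vs 13: take 13 from right. Merged: [8, 10, 13]
Compare 15 vs 20: take 15 from left. Merged: [8, 10, 13, 15]
Compare 15 vs 20: take 15 from left. Merged: [8, 10, 13, 15, 15]
Compare 26 vs 20: take 20 from right. Merged: [8, 10, 13, 15, 15, 20]
Compare 26 vs 22: take 22 from right. Merged: [8, 10, 13, 15, 15, 20, 22]
Compare 26 vs 23: take 23 from right. Merged: [8, 10, 13, 15, 15, 20, 22, 23]
Compare 26 vs 27: take 26 from left. Merged: [8, 10, 13, 15, 15, 20, 22, 23, 26]
Append remaining from right: [27, 37]. Merged: [8, 10, 13, 15, 15, 20, 22, 23, 26, 27, 37]

Final merged array: [8, 10, 13, 15, 15, 20, 22, 23, 26, 27, 37]
Total comparisons: 9

The merged array is [8, 10, 13, 15, 15, 20, 22, 23, 26, 27, 37], requiring 9 comparisons. The merge step runs in O(n) time where n is the total number of elements.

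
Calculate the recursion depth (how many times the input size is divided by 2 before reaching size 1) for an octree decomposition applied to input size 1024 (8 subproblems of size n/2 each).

For divide and conquer with division factor 2:

Problem sizes at each level:
Level 0: 1024
Level 1: 512
Level 2: 256
Level 3: 128
Level 4: 64
Level 5: 32
Level 6: 16
Level 7: 8
Level 8: 4
Level 9: 2
Level 10: 1

The root is level 0 and the size-1 base case is level 10 (the tree spans levels 0 through 10, i.e. 11 levels counting the root), so the depth is the number of divisions: log_2(1024) = 10

The recursion tree depth is log_2(1024) = 10. At each level, the problem size is divided by 2, so it takes 10 divisions to reduce to a base case of size 1. The algorithm makes 8 recursive calls at each level.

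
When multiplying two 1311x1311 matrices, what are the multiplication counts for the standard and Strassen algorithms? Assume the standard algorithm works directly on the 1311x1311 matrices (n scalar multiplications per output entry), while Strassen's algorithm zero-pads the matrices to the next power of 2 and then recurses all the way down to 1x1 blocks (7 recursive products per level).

Matrix multiplication for 1311x1311 matrices:

Strassen's algorithm requires power-of-2 dimensions. Pad 1311x1311 to 2048x2048 (next power of 2).

Standard algorithm: 1311^3 = 2253243231 multiplications
Strassen's algorithm: 7^(log2(2048)) = 7^11 = 1977326743 multiplications
Savings: 2253243231 - 1977326743 = 275916488 multiplications

Standard: 2253243231 multiplications (1311^3). Strassen: 1977326743 multiplications (7^11, after padding to 2048x2048). Strassen reduces 8 recursive multiplications to 7 at each level.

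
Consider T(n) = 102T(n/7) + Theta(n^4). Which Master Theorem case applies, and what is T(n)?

Master Theorem for T(n) = 102T(n/7) + O(n^4):

a = 102, b = 7, c = 4
log_b(a) = log_7(102) = 2.3768

Case 3: c = 4 > log_7(102) = 2.3768
T(n) = O(n^4) = O(n^4)

For T(n) = 102T(n/7) + O(n^4): log_7(102) = 2.3768. This is Case 3 of the Master Theorem (c > log_b(a), work dominated by root), giving O(n^4).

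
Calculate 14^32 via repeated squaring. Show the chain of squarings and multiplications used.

Computing 14^32 by squaring (build up from 14^1; each line after the first costs one multiplication):

14^1 = 14
14^2 = (14^1)^2 = 14^2 = 196
14^4 = (14^2)^2 = 196^2 = 38416
14^8 = (14^4)^2 = 38416^2 = 1475789056
14^16 = (14^8)^2 = 1475789056^2 = 2177953337809371136
14^32 = (14^16)^2 = 2177953337809371136^2 = 4743480741674980702700443299789930496

Result: 4743480741674980702700443299789930496
Multiplications needed: 5 (5 lines after 14^1)

14^32 = 4743480741674980702700443299789930496. Using exponentiation by squaring, this requires 5 multiplications. The key idea: if the exponent is even, square the half-power; if odd, multiply by the base once.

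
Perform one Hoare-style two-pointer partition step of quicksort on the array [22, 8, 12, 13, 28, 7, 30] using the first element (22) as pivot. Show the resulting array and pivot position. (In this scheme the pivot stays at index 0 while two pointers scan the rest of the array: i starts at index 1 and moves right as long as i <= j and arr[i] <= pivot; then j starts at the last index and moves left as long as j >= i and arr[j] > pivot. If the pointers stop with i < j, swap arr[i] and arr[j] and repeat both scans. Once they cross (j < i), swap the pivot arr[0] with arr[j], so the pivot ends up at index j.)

Hoare-style two-pointer partition with pivot = 22:

Initial array: [22, 8, 12, 13, 28, 7, 30]

Pointers start at i = 1, j = 6.
i stops at index 4 (arr[4]=28 > 22), j stops at index 5 (arr[5]=7 <= 22): swap arr[4] and arr[5], array becomes [22, 8, 12, 13, 7, 28, 30]
i ends at 5, j ends at 4: the pointers have crossed (j < i), so scanning stops.

Swap pivot arr[0] with arr[4] to place pivot at position 4: [7, 8, 12, 13, 22, 28, 30]
Pivot position: 4

After partitioning with pivot 22, the array becomes [7, 8, 12, 13, 22, 28, 30]. The pivot is placed at index 4. All elements to the left of the pivot are <= 22, and all elements to the right are > 22.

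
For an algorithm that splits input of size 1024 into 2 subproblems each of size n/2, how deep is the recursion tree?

For divide and conquer with division factor 2:

Problem sizes at each level:
Level 0: 1024
Level 1: 512
Level 2: 256
Level 3: 128
Level 4: 64
Level 5: 32
Level 6: 16
Level 7: 8
Level 8: 4
Level 9: 2
Level 10: 1

The root is level 0 and the size-1 base case is level 10 (the tree spans levels 0 through 10, i.e. 11 levels counting the root), so the depth is the number of divisions: log_2(1024) = 10

The recursion tree depth is log_2(1024) = 10. At each level, the problem size is divided by 2, so it takes 10 divisions to reduce to a base case of size 1. The algorithm makes 2 recursive calls at each level.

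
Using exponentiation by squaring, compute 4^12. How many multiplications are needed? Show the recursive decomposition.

Computing 4^12 by squaring (build up from 4^1; each line after the first costs one multiplication):

4^1 = 4
4^2 = (4^1)^2 = 4^2 = 16
4^3 = 4 * 4^2 = 4 * 16 = 64
4^6 = (4^3)^2 = 64^2 = 4096
4^12 = (4^6)^2 = 4096^2 = 16777216

Result: 16777216
Multiplications needed: 4 (4 lines after 4^1)

4^12 = 16777216. Using exponentiation by squaring, this requires 4 multiplications. The key idea: if the exponent is even, square the half-power; if odd, multiply by the base once.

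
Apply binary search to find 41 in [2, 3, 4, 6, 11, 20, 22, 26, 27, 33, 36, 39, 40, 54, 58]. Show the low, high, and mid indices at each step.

Binary search for 41 in [2, 3, 4, 6, 11, 20, 22, 26, 27, 33, 36, 39, 40, 54, 58]:

lo=0, hi=14, mid=7, arr[mid]=26 -> 26 < 41, search right half
lo=8, hi=14, mid=11, arr[mid]=39 -> 39 < 41, search right half
lo=12, hi=14, mid=13, arr[mid]=54 -> 54 > 41, search left half
lo=12, hi=12, mid=12, arr[mid]=40 -> 40 < 41, search right half
lo=13 > hi=12, target 41 not found

Binary search determines that 41 is not in the array after 4 comparisons. The search space was exhausted without finding the target.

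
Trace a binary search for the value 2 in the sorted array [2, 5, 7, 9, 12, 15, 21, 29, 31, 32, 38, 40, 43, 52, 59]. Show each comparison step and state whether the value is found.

Binary search for 2 in [2, 5, 7, 9, 12, 15, 21, 29, 31, 32, 38, 40, 43, 52, 59]:

lo=0, hi=14, mid=7, arr[mid]=29 -> 29 > 2, search left half
lo=0, hi=6, mid=3, arr[mid]=9 -> 9 > 2, search left half
lo=0, hi=2, mid=1, arr[mid]=5 -> 5 > 2, search left half
lo=0, hi=0, mid=0, arr[mid]=2 -> Found target at index 0!

Binary search finds 2 at index 0 after 4 comparisons. The search repeatedly halves the search space by comparing with the middle element.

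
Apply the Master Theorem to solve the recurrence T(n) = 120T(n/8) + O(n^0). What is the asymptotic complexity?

Master Theorem for T(n) = 120T(n/8) + O(n^0):

a = 120, b = 8, c = 0
log_b(a) = log_8(120) = 2.3023

Case 1: c = 0 < log_8(120) = 2.3023
T(n) = O(n^(log_8 120))

For T(n) = 120T(n/8) + O(n^0): log_8(120) = 2.3023. This is Case 1 of the Master Theorem (c < log_b(a), work dominated by leaves), giving O(n^(log_8 120)).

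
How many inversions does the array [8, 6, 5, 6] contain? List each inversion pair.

Finding inversions in [8, 6, 5, 6]:

(0, 1): arr[0]=8 > arr[1]=6
(0, 2): arr[0]=8 > arr[2]=5
(0, 3): arr[0]=8 > arr[3]=6
(1, 2): arr[1]=6 > arr[2]=5

Total inversions: 4

The array has 4 inversion(s): (0,1), (0,2), (0,3), (1,2). Each pair (i,j) satisfies i < j and arr[i] > arr[j].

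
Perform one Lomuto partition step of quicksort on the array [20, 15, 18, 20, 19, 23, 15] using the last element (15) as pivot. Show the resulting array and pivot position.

Lomuto partition with pivot = 15:

Initial array: [20, 15, 18, 20, 19, 23, 15]

arr[0]=20 > 15: no swap
arr[1]=15 <= 15: swap with position 0, array becomes [15, 20, 18, 20, 19, 23, 15]
arr[2]=18 > 15: no swap
arr[3]=20 > 15: no swap
arr[4]=19 > 15: no swap
arr[5]=23 > 15: no swap

Place pivot at position 1: [15, 15, 18, 20, 19, 23, 20]
Pivot position: 1

After partitioning with pivot 15, the array becomes [15, 15, 18, 20, 19, 23, 20]. The pivot is placed at index 1. All elements to the left of the pivot are <= 15, and all elements to the right are > 15.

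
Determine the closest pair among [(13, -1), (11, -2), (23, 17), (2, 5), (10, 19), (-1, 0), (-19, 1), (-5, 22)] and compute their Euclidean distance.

Computing all pairwise distances among 8 points:

d((13, -1), (11, -2)) = 2.2361 <-- minimum
d((13, -1), (23, 17)) = 20.5913
d((13, -1), (2, 5)) = 12.53
d((13, -1), (10, 19)) = 20.2237
d((13, -1), (-1, 0)) = 14.0357
d((13, -1), (-19, 1)) = 32.0624
d((13, -1), (-5, 22)) = 29.2062
d((11, -2), (23, 17)) = 22.4722
d((11, -2), (2, 5)) = 11.4018
d((11, -2), (10, 19)) = 21.0238
d((11, -2), (-1, 0)) = 12.1655
d((11, -2), (-19, 1)) = 30.1496
d((11, -2), (-5, 22)) = 28.8444
d((23, 17), (2, 5)) = 24.1868
d((23, 17), (10, 19)) = 13.1529
d((23, 17), (-1, 0)) = 29.4109
d((23, 17), (-19, 1)) = 44.9444
d((23, 17), (-5, 22)) = 28.4429
d((2, 5), (10, 19)) = 16.1245
d((2, 5), (-1, 0)) = 5.831
d((2, 5), (-19, 1)) = 21.3776
d((2, 5), (-5, 22)) = 18.3848
d((10, 19), (-1, 0)) = 21.9545
d((10, 19), (-19, 1)) = 34.1321
d((10, 19), (-5, 22)) = 15.2971
d((-1, 0), (-19, 1)) = 18.0278
d((-1, 0), (-5, 22)) = 22.3607
d((-19, 1), (-5, 22)) = 25.2389

Closest pair: (13, -1) and (11, -2) with distance 2.2361

The closest pair is (13, -1) and (11, -2) with Euclidean distance 2.2361. For 8 points, brute-force pairwise comparison is shown above. For large n, the divide-and-conquer algorithm (sort by x, recurse on halves, check the dividing strip) achieves O(n log n).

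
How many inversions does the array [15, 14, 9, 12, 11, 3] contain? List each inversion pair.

Finding inversions in [15, 14, 9, 12, 11, 3]:

(0, 1): arr[0]=15 > arr[1]=14
(0, 2): arr[0]=15 > arr[2]=9
(0, 3): arr[0]=15 > arr[3]=12
(0, 4): arr[0]=15 > arr[4]=11
(0, 5): arr[0]=15 > arr[5]=3
(1, 2): arr[1]=14 > arr[2]=9
(1, 3): arr[1]=14 > arr[3]=12
(1, 4): arr[1]=14 > arr[4]=11
(1, 5): arr[1]=14 > arr[5]=3
(2, 5): arr[2]=9 > arr[5]=3
(3, 4): arr[3]=12 > arr[4]=11
(3, 5): arr[3]=12 > arr[5]=3
(4, 5): arr[4]=11 > arr[5]=3

Total inversions: 13

The array has 13 inversion(s): (0,1), (0,2), (0,3), (0,4), (0,5), (1,2), (1,3), (1,4), (1,5), (2,5), (3,4), (3,5), (4,5). Each pair (i,j) satisfies i < j and arr[i] > arr[j].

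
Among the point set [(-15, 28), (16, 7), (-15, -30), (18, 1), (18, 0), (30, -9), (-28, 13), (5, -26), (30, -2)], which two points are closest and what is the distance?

Computing all pairwise distances among 9 points:

d((-15, 28), (16, 7)) = 37.4433
d((-15, 28), (-15, -30)) = 58.0
d((-15, 28), (18, 1)) = 42.638
d((-15, 28), (18, 0)) = 43.2782
d((-15, 28), (30, -9)) = 58.258
d((-15, 28), (-28, 13)) = 19.8494
d((-15, 28), (5, -26)) = 57.5847
d((-15, 28), (30, -2)) = 54.0833
d((16, 7), (-15, -30)) = 48.2701
d((16, 7), (18, 1)) = 6.3246
d((16, 7), (18, 0)) = 7.2801
d((16, 7), (30, -9)) = 21.2603
d((16, 7), (-28, 13)) = 44.4072
d((16, 7), (5, -26)) = 34.7851
d((16, 7), (30, -2)) = 16.6433
d((-15, -30), (18, 1)) = 45.2769
d((-15, -30), (18, 0)) = 44.5982
d((-15, -30), (30, -9)) = 49.6588
d((-15, -30), (-28, 13)) = 44.9222
d((-15, -30), (5, -26)) = 20.3961
d((-15, -30), (30, -2)) = 53.0
d((18, 1), (18, 0)) = 1.0 <-- minimum
d((18, 1), (30, -9)) = 15.6205
d((18, 1), (-28, 13)) = 47.5395
d((18, 1), (5, -26)) = 29.9666
d((18, 1), (30, -2)) = 12.3693
d((18, 0), (30, -9)) = 15.0
d((18, 0), (-28, 13)) = 47.8017
d((18, 0), (5, -26)) = 29.0689
d((18, 0), (30, -2)) = 12.1655
d((30, -9), (-28, 13)) = 62.0322
d((30, -9), (5, -26)) = 30.2324
d((30, -9), (30, -2)) = 7.0
d((-28, 13), (5, -26)) = 51.0882
d((-28, 13), (30, -2)) = 59.9083
d((5, -26), (30, -2)) = 34.6554

Closest pair: (18, 1) and (18, 0) with distance 1.0

The closest pair is (18, 1) and (18, 0) with Euclidean distance 1.0. For 9 points, brute-force pairwise comparison is shown above. For large n, the divide-and-conquer algorithm (sort by x, recurse on halves, check the dividing strip) achieves O(n log n).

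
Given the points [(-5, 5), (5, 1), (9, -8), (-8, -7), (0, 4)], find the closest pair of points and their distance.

Computing all pairwise distances among 5 points:

d((-5, 5), (5, 1)) = 10.7703
d((-5, 5), (9, -8)) = 19.105
d((-5, 5), (-8, -7)) = 12.3693
d((-5, 5), (0, 4)) = 5.099 <-- minimum
d((5, 1), (9, -8)) = 9.8489
d((5, 1), (-8, -7)) = 15.2643
d((5, 1), (0, 4)) = 5.831
d((9, -8), (-8, -7)) = 17.0294
d((9, -8), (0, 4)) = 15.0
d((-8, -7), (0, 4)) = 13.6015

Closest pair: (-5, 5) and (0, 4) with distance 5.099

The closest pair is (-5, 5) and (0, 4) with Euclidean distance 5.099. For 5 points, brute-force pairwise comparison is shown above. For large n, the divide-and-conquer algorithm (sort by x, recurse on halves, check the dividing strip) achieves O(n log n).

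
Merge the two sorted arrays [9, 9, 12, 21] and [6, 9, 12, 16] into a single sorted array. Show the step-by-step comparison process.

Merging process:

Compare 9 vs 6: take 6 from right. Merged: [6]
Compare 9 vs 9: take 9 from left. Merged: [6, 9]
Compare 9 vs 9: take 9 from left. Merged: [6, 9, 9]
Compare 12 vs 9: take 9 from right. Merged: [6, 9, 9, 9]
Compare 12 vs 12: take 12 from left. Merged: [6, 9, 9, 9, 12]
Compare 21 vs 12: take 12 from right. Merged: [6, 9, 9, 9, 12, 12]
Compare 21 vs 16: take 16 from right. Merged: [6, 9, 9, 9, 12, 12, 16]
Append remaining from left: [21]. Merged: [6, 9, 9, 9, 12, 12, 16, 21]

Final merged array: [6, 9, 9, 9, 12, 12, 16, 21]
Total comparisons: 7

The merged array is [6, 9, 9, 9, 12, 12, 16, 21], requiring 7 comparisons. The merge step runs in O(n) time where n is the total number of elements.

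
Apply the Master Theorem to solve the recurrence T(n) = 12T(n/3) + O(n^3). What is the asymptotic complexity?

Master Theorem for T(n) = 12T(n/3) + O(n^3):

a = 12, b = 3, c = 3
log_b(a) = log_3(12) = 2.2619

Case 3: c = 3 > log_3(12) = 2.2619
T(n) = O(n^3) = O(n^3)

For T(n) = 12T(n/3) + O(n^3): log_3(12) = 2.2619. This is Case 3 of the Master Theorem (c > log_b(a), work dominated by root), giving O(n^3).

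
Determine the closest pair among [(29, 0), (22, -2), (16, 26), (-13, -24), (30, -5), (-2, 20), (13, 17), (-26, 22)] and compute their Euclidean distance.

Computing all pairwise distances among 8 points:

d((29, 0), (22, -2)) = 7.2801
d((29, 0), (16, 26)) = 29.0689
d((29, 0), (-13, -24)) = 48.3735
d((29, 0), (30, -5)) = 5.099 <-- minimum
d((29, 0), (-2, 20)) = 36.8917
d((29, 0), (13, 17)) = 23.3452
d((29, 0), (-26, 22)) = 59.2368
d((22, -2), (16, 26)) = 28.6356
d((22, -2), (-13, -24)) = 41.3401
d((22, -2), (30, -5)) = 8.544
d((22, -2), (-2, 20)) = 32.5576
d((22, -2), (13, 17)) = 21.0238
d((22, -2), (-26, 22)) = 53.6656
d((16, 26), (-13, -24)) = 57.8014
d((16, 26), (30, -5)) = 34.0147
d((16, 26), (-2, 20)) = 18.9737
d((16, 26), (13, 17)) = 9.4868
d((16, 26), (-26, 22)) = 42.19
d((-13, -24), (30, -5)) = 47.0106
d((-13, -24), (-2, 20)) = 45.3542
d((-13, -24), (13, 17)) = 48.5489
d((-13, -24), (-26, 22)) = 47.8017
d((30, -5), (-2, 20)) = 40.6079
d((30, -5), (13, 17)) = 27.8029
d((30, -5), (-26, 22)) = 62.1691
d((-2, 20), (13, 17)) = 15.2971
d((-2, 20), (-26, 22)) = 24.0832
d((13, 17), (-26, 22)) = 39.3192

Closest pair: (29, 0) and (30, -5) with distance 5.099

The closest pair is (29, 0) and (30, -5) with Euclidean distance 5.099. For 8 points, brute-force pairwise comparison is shown above. For large n, the divide-and-conquer algorithm (sort by x, recurse on halves, check the dividing strip) achieves O(n log n).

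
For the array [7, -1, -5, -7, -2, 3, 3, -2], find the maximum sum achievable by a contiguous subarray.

Using Kadane's algorithm on [7, -1, -5, -7, -2, 3, 3, -2]:

Scanning through the array:
Position 1 (value -1): max_ending_here = 6, max_so_far = 7
Position 2 (value -5): max_ending_here = 1, max_so_far = 7
Position 3 (value -7): max_ending_here = -6, max_so_far = 7
Position 4 (value -2): max_ending_here = -2, max_so_far = 7
Position 5 (value 3): max_ending_here = 3, max_so_far = 7
Position 6 (value 3): max_ending_here = 6, max_so_far = 7
Position 7 (value -2): max_ending_here = 4, max_so_far = 7

Maximum subarray: [7]
Maximum sum: 7

The maximum subarray is [7] with sum 7. This subarray runs from index 0 to index 0.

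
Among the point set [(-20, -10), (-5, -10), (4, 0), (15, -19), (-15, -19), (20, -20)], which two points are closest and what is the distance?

Computing all pairwise distances among 6 points:

d((-20, -10), (-5, -10)) = 15.0
d((-20, -10), (4, 0)) = 26.0
d((-20, -10), (15, -19)) = 36.1386
d((-20, -10), (-15, -19)) = 10.2956
d((-20, -10), (20, -20)) = 41.2311
d((-5, -10), (4, 0)) = 13.4536
d((-5, -10), (15, -19)) = 21.9317
d((-5, -10), (-15, -19)) = 13.4536
d((-5, -10), (20, -20)) = 26.9258
d((4, 0), (15, -19)) = 21.9545
d((4, 0), (-15, -19)) = 26.8701
d((4, 0), (20, -20)) = 25.6125
d((15, -19), (-15, -19)) = 30.0
d((15, -19), (20, -20)) = 5.099 <-- minimum
d((-15, -19), (20, -20)) = 35.0143

Closest pair: (15, -19) and (20, -20) with distance 5.099

The closest pair is (15, -19) and (20, -20) with Euclidean distance 5.099. For 6 points, brute-force pairwise comparison is shown above. For large n, the divide-and-conquer algorithm (sort by x, recurse on halves, check the dividing strip) achieves O(n log n).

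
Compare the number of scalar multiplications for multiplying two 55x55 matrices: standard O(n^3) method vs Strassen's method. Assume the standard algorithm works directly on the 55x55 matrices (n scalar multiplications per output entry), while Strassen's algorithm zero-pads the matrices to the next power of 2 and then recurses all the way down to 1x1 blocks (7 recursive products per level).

Matrix multiplication for 55x55 matrices:

Strassen's algorithm requires power-of-2 dimensions. Pad 55x55 to 64x64 (next power of 2).

Standard algorithm: 55^3 = 166375 multiplications
Strassen's algorithm: 7^(log2(64)) = 7^6 = 117649 multiplications
Savings: 166375 - 117649 = 48726 multiplications

Standard: 166375 multiplications (55^3). Strassen: 117649 multiplications (7^6, after padding to 64x64). Strassen reduces 8 recursive multiplications to 7 at each level.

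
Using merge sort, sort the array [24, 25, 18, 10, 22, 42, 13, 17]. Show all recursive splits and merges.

Merge sort trace:

Split: [24, 25, 18, 10, 22, 42, 13, 17] -> [24, 25, 18, 10] and [22, 42, 13, 17]
  Split: [24, 25, 18, 10] -> [24, 25] and [18, 10]
    Split: [24, 25] -> [24] and [25]
    Merge: [24] + [25] -> [24, 25]
    Split: [18, 10] -> [18] and [10]
    Merge: [18] + [10] -> [10, 18]
  Merge: [24, 25] + [10, 18] -> [10, 18, 24, 25]
  Split: [22, 42, 13, 17] -> [22, 42] and [13, 17]
    Split: [22, 42] -> [22] and [42]
    Merge: [22] + [42] -> [22, 42]
    Split: [13, 17] -> [13] and [17]
    Merge: [13] + [17] -> [13, 17]
  Merge: [22, 42] + [13, 17] -> [13, 17, 22, 42]
Merge: [10, 18, 24, 25] + [13, 17, 22, 42] -> [10, 13, 17, 18, 22, 24, 25, 42]

Final sorted array: [10, 13, 17, 18, 22, 24, 25, 42]

The merge sort proceeds by recursively splitting the array and merging sorted halves.
After all merges, the sorted array is [10, 13, 17, 18, 22, 24, 25, 42].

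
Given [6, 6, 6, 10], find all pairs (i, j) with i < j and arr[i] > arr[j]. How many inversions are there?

Finding inversions in [6, 6, 6, 10]:


Total inversions: 0

The array has 0 inversions. It is already sorted.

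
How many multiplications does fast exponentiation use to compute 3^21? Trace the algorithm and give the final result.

Computing 3^21 by squaring (build up from 3^1; each line after the first costs one multiplication):

3^1 = 3
3^2 = (3^1)^2 = 3^2 = 9
3^4 = (3^2)^2 = 9^2 = 81
3^5 = 3 * 3^4 = 3 * 81 = 243
3^10 = (3^5)^2 = 243^2 = 59049
3^20 = (3^10)^2 = 59049^2 = 3486784401
3^21 = 3 * 3^20 = 3 * 3486784401 = 10460353203

Result: 10460353203
Multiplications needed: 6 (6 lines after 3^1)

3^21 = 10460353203. Using exponentiation by squaring, this requires 6 multiplications. The key idea: if the exponent is even, square the half-power; if odd, multiply by the base once.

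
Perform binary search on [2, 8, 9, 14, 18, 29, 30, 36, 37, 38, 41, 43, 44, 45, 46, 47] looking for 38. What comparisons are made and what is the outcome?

Binary search for 38 in [2, 8, 9, 14, 18, 29, 30, 36, 37, 38, 41, 43, 44, 45, 46, 47]:

lo=0, hi=15, mid=7, arr[mid]=36 -> 36 < 38, search right half
lo=8, hi=15, mid=11, arr[mid]=43 -> 43 > 38, search left half
lo=8, hi=10, mid=9, arr[mid]=38 -> Found target at index 9!

Binary search finds 38 at index 9 after 3 comparisons. The search repeatedly halves the search space by comparing with the middle element.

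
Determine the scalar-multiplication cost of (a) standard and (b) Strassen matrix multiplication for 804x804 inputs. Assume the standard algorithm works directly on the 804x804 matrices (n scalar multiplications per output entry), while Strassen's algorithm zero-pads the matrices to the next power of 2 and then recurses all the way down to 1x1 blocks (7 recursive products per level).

Matrix multiplication for 804x804 matrices:

Strassen's algorithm requires power-of-2 dimensions. Pad 804x804 to 1024x1024 (next power of 2).

Standard algorithm: 804^3 = 519718464 multiplications
Strassen's algorithm: 7^(log2(1024)) = 7^10 = 282475249 multiplications
Savings: 519718464 - 282475249 = 237243215 multiplications

Standard: 519718464 multiplications (804^3). Strassen: 282475249 multiplications (7^10, after padding to 1024x1024). Strassen reduces 8 recursive multiplications to 7 at each level.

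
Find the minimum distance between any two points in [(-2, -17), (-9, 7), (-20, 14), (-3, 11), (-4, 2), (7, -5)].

Computing all pairwise distances among 6 points:

d((-2, -17), (-9, 7)) = 25.0
d((-2, -17), (-20, 14)) = 35.8469
d((-2, -17), (-3, 11)) = 28.0179
d((-2, -17), (-4, 2)) = 19.105
d((-2, -17), (7, -5)) = 15.0
d((-9, 7), (-20, 14)) = 13.0384
d((-9, 7), (-3, 11)) = 7.2111
d((-9, 7), (-4, 2)) = 7.0711 <-- minimum
d((-9, 7), (7, -5)) = 20.0
d((-20, 14), (-3, 11)) = 17.2627
d((-20, 14), (-4, 2)) = 20.0
d((-20, 14), (7, -5)) = 33.0151
d((-3, 11), (-4, 2)) = 9.0554
d((-3, 11), (7, -5)) = 18.868
d((-4, 2), (7, -5)) = 13.0384

Closest pair: (-9, 7) and (-4, 2) with distance 7.0711

The closest pair is (-9, 7) and (-4, 2) with Euclidean distance 7.0711. For 6 points, brute-force pairwise comparison is shown above. For large n, the divide-and-conquer algorithm (sort by x, recurse on halves, check the dividing strip) achieves O(n log n).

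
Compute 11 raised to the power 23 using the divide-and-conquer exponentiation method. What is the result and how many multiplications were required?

Computing 11^23 by squaring (build up from 11^1; each line after the first costs one multiplication):

11^1 = 11
11^2 = (11^1)^2 = 11^2 = 121
11^4 = (11^2)^2 = 121^2 = 14641
11^5 = 11 * 11^4 = 11 * 14641 = 161051
11^10 = (11^5)^2 = 161051^2 = 25937424601
11^11 = 11 * 11^10 = 11 * 25937424601 = 285311670611
11^22 = (11^11)^2 = 285311670611^2 = 81402749386839761113321
11^23 = 11 * 11^22 = 11 * 81402749386839761113321 = 895430243255237372246531

Result: 895430243255237372246531
Multiplications needed: 7 (7 lines after 11^1)

11^23 = 895430243255237372246531. Using exponentiation by squaring, this requires 7 multiplications. The key idea: if the exponent is even, square the half-power; if odd, multiply by the base once.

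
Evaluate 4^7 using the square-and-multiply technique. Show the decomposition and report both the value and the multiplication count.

Computing 4^7 by squaring (build up from 4^1; each line after the first costs one multiplication):

4^1 = 4
4^2 = (4^1)^2 = 4^2 = 16
4^3 = 4 * 4^2 = 4 * 16 = 64
4^6 = (4^3)^2 = 64^2 = 4096
4^7 = 4 * 4^6 = 4 * 4096 = 16384

Result: 16384
Multiplications needed: 4 (4 lines after 4^1)

4^7 = 16384. Using exponentiation by squaring, this requires 4 multiplications. The key idea: if the exponent is even, square the half-power; if odd, multiply by the base once.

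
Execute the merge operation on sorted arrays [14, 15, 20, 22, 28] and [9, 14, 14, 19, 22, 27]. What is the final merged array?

Merging process:

Compare 14 vs 9: take 9 from right. Merged: [9]
Compare 14 vs 14: take 14 from left. Merged: [9, 14]
Compare 15 vs 14: take 14 from right. Merged: [9, 14, 14]
Compare 15 vs 14: take 14 from right. Merged: [9, 14, 14, 14]
Compare 15 vs 19: take 15 from left. Merged: [9, 14, 14, 14, 15]
Compare 20 vs 19: take 19 from right. Merged: [9, 14, 14, 14, 15, 19]
Compare 20 vs 22: take 20 from left. Merged: [9, 14, 14, 14, 15, 19, 20]
Compare 22 vs 22: take 22 from left. Merged: [9, 14, 14, 14, 15, 19, 20, 22]
Compare 28 vs 22: take 22 from right. Merged: [9, 14, 14, 14, 15, 19, 20, 22, 22]
Compare 28 vs 27: take 27 from right. Merged: [9, 14, 14, 14, 15, 19, 20, 22, 22, 27]
Append remaining from left: [28]. Merged: [9, 14, 14, 14, 15, 19, 20, 22, 22, 27, 28]

Final merged array: [9, 14, 14, 14, 15, 19, 20, 22, 22, 27, 28]
Total comparisons: 10

The merged array is [9, 14, 14, 14, 15, 19, 20, 22, 22, 27, 28], requiring 10 comparisons. The merge step runs in O(n) time where n is the total number of elements.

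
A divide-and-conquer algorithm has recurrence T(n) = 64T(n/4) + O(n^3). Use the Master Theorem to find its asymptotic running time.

Master Theorem for T(n) = 64T(n/4) + O(n^3):

a = 64, b = 4, c = 3
log_b(a) = log_4(64) = 3.0000

Case 2: c = 3 = log_4(64) = 3.0000
T(n) = O(n^3 log n) = O(n^3 log n)

For T(n) = 64T(n/4) + O(n^3): log_4(64) = 3.0000. This is Case 2 of the Master Theorem (c = log_b(a), equal work at all levels), giving O(n^3 log n).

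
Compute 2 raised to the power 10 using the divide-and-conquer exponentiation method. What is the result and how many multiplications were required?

Computing 2^10 by squaring (build up from 2^1; each line after the first costs one multiplication):

2^1 = 2
2^2 = (2^1)^2 = 2^2 = 4
2^4 = (2^2)^2 = 4^2 = 16
2^5 = 2 * 2^4 = 2 * 16 = 32
2^10 = (2^5)^2 = 32^2 = 1024

Result: 1024
Multiplications needed: 4 (4 lines after 2^1)

2^10 = 1024. Using exponentiation by squaring, this requires 4 multiplications. The key idea: if the exponent is even, square the half-power; if odd, multiply by the base once.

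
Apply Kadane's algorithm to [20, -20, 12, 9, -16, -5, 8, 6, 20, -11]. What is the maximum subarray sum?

Using Kadane's algorithm on [20, -20, 12, 9, -16, -5, 8, 6, 20, -11]:

Scanning through the array:
Position 1 (value -20): max_ending_here = 0, max_so_far = 20
Position 2 (value 12): max_ending_here = 12, max_so_far = 20
Position 3 (value 9): max_ending_here = 21, max_so_far = 21
Position 4 (value -16): max_ending_here = 5, max_so_far = 21
Position 5 (value -5): max_ending_here = 0, max_so_far = 21
Position 6 (value 8): max_ending_here = 8, max_so_far = 21
Position 7 (value 6): max_ending_here = 14, max_so_far = 21
Position 8 (value 20): max_ending_here = 34, max_so_far = 34
Position 9 (value -11): max_ending_here = 23, max_so_far = 34

Maximum subarray: [20, -20, 12, 9, -16, -5, 8, 6, 20]
Maximum sum: 34

The maximum subarray is [20, -20, 12, 9, -16, -5, 8, 6, 20] with sum 34. This subarray runs from index 0 to index 8.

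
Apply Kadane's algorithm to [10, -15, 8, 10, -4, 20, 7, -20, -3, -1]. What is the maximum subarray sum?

Using Kadane's algorithm on [10, -15, 8, 10, -4, 20, 7, -20, -3, -1]:

Scanning through the array:
Position 1 (value -15): max_ending_here = -5, max_so_far = 10
Position 2 (value 8): max_ending_here = 8, max_so_far = 10
Position 3 (value 10): max_ending_here = 18, max_so_far = 18
Position 4 (value -4): max_ending_here = 14, max_so_far = 18
Position 5 (value 20): max_ending_here = 34, max_so_far = 34
Position 6 (value 7): max_ending_here = 41, max_so_far = 41
Position 7 (value -20): max_ending_here = 21, max_so_far = 41
Position 8 (value -3): max_ending_here = 18, max_so_far = 41
Position 9 (value -1): max_ending_here = 17, max_so_far = 41

Maximum subarray: [8, 10, -4, 20, 7]
Maximum sum: 41

The maximum subarray is [8, 10, -4, 20, 7] with sum 41. This subarray runs from index 2 to index 6.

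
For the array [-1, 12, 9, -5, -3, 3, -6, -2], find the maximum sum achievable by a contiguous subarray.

Using Kadane's algorithm on [-1, 12, 9, -5, -3, 3, -6, -2]:

Scanning through the array:
Position 1 (value 12): max_ending_here = 12, max_so_far = 12
Position 2 (value 9): max_ending_here = 21, max_so_far = 21
Position 3 (value -5): max_ending_here = 16, max_so_far = 21
Position 4 (value -3): max_ending_here = 13, max_so_far = 21
Position 5 (value 3): max_ending_here = 16, max_so_far = 21
Position 6 (value -6): max_ending_here = 10, max_so_far = 21
Position 7 (value -2): max_ending_here = 8, max_so_far = 21

Maximum subarray: [12, 9]
Maximum sum: 21

The maximum subarray is [12, 9] with sum 21. This subarray runs from index 1 to index 2.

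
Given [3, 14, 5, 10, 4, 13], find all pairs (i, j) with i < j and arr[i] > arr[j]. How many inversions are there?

Finding inversions in [3, 14, 5, 10, 4, 13]:

(1, 2): arr[1]=14 > arr[2]=5
(1, 3): arr[1]=14 > arr[3]=10
(1, 4): arr[1]=14 > arr[4]=4
(1, 5): arr[1]=14 > arr[5]=13
(2, 4): arr[2]=5 > arr[4]=4
(3, 4): arr[3]=10 > arr[4]=4

Total inversions: 6

The array has 6 inversion(s): (1,2), (1,3), (1,4), (1,5), (2,4), (3,4). Each pair (i,j) satisfies i < j and arr[i] > arr[j].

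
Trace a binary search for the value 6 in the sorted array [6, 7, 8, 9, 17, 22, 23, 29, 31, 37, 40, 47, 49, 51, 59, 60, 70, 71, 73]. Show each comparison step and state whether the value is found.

Binary search for 6 in [6, 7, 8, 9, 17, 22, 23, 29, 31, 37, 40, 47, 49, 51, 59, 60, 70, 71, 73]:

lo=0, hi=18, mid=9, arr[mid]=37 -> 37 > 6, search left half
lo=0, hi=8, mid=4, arr[mid]=17 -> 17 > 6, search left half
lo=0, hi=3, mid=1, arr[mid]=7 -> 7 > 6, search left half
lo=0, hi=0, mid=0, arr[mid]=6 -> Found target at index 0!

Binary search finds 6 at index 0 after 4 comparisons. The search repeatedly halves the search space by comparing with the middle element.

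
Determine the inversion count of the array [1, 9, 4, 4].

Finding inversions in [1, 9, 4, 4]:

(1, 2): arr[1]=9 > arr[2]=4
(1, 3): arr[1]=9 > arr[3]=4

Total inversions: 2

The array has 2 inversion(s): (1,2), (1,3). Each pair (i,j) satisfies i < j and arr[i] > arr[j].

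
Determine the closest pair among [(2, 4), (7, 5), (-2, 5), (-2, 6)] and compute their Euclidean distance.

Computing all pairwise distances among 4 points:

d((2, 4), (7, 5)) = 5.099
d((2, 4), (-2, 5)) = 4.1231
d((2, 4), (-2, 6)) = 4.4721
d((7, 5), (-2, 5)) = 9.0
d((7, 5), (-2, 6)) = 9.0554
d((-2, 5), (-2, 6)) = 1.0 <-- minimum

Closest pair: (-2, 5) and (-2, 6) with distance 1.0

The closest pair is (-2, 5) and (-2, 6) with Euclidean distance 1.0. For 4 points, brute-force pairwise comparison is shown above. For large n, the divide-and-conquer algorithm (sort by x, recurse on halves, check the dividing strip) achieves O(n log n).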